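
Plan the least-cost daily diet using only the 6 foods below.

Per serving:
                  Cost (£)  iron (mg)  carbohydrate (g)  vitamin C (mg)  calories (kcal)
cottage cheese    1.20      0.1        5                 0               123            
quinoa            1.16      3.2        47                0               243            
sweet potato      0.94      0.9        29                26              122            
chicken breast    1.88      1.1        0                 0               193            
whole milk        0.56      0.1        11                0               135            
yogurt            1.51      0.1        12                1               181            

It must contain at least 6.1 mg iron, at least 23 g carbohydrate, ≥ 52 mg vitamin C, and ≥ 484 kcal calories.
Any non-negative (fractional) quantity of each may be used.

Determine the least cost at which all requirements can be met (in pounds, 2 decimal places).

£3.44

Set it up as a linear program. Let x1 = servings of cottage cheese, x2 = servings of quinoa, x3 = servings of sweet potato, x4 = servings of chicken breast, x5 = servings of whole milk, x6 = servings of yogurt.
Minimize 1.2x1 + 1.16x2 + 0.94x3 + 1.88x4 + 0.56x5 + 1.51x6 s.t.:
  0.1x1 + 3.2x2 + 0.9x3 + 1.1x4 + 0.1x5 + 0.1x6 ≥ 6.1   (iron)
  5x1 + 47x2 + 29x3 + 11x5 + 12x6 ≥ 23   (carbohydrate)
  26x3 + 1x6 ≥ 52   (vitamin C)
  123x1 + 243x2 + 122x3 + 193x4 + 135x5 + 181x6 ≥ 484   (calories)
  x1, x2, x3, x4, x5, x6 ≥ 0.
The optimal basis is {quinoa, sweet potato}; cottage cheese, chicken breast, whole milk, yogurt drop out. The iron and vitamin C requirements are met with equality.
Solving gives x2 = 1.344, x3 = 2.
Total cost: 1.16·1.344 + 0.94·2 = 3.4390.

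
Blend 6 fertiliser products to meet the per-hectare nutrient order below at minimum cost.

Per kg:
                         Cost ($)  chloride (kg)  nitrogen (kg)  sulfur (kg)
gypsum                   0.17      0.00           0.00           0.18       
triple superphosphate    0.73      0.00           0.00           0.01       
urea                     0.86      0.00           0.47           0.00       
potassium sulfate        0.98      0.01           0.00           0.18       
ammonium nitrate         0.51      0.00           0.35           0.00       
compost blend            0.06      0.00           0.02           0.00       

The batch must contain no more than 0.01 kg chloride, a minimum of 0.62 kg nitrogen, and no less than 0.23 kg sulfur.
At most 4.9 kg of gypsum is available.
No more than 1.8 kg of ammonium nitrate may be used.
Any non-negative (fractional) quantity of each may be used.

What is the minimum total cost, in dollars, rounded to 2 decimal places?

$1.12

Let x1 = kg of gypsum, x2 = kg of triple superphosphate, x3 = kg of urea, x4 = kg of potassium sulfate, x5 = kg of ammonium nitrate, x6 = kg of compost blend.
Minimise 0.17x1 + 0.73x2 + 0.86x3 + 0.98x4 + 0.51x5 + 0.06x6 s.t.:
  0.01x4 ≤ 0.01   (chloride)
  0.47x3 + 0.35x5 + 0.02x6 ≥ 0.62   (nitrogen)
  0.18x1 + 0.01x2 + 0.18x4 ≥ 0.23   (sulfur)
  x1 ≤ 4.9
  x5 ≤ 1.8
  x1, x2, x3, x4, x5, x6 ≥ 0.
At the optimum only gypsum, ammonium nitrate are positive (triple superphosphate, urea, potassium sulfate, compost blend = 0). There the nitrogen and sulfur constraints are tight.
Solving gives x1 = 1.278, x5 = 1.771.
Objective = 0.17·1.278 + 0.51·1.771 = 1.1205.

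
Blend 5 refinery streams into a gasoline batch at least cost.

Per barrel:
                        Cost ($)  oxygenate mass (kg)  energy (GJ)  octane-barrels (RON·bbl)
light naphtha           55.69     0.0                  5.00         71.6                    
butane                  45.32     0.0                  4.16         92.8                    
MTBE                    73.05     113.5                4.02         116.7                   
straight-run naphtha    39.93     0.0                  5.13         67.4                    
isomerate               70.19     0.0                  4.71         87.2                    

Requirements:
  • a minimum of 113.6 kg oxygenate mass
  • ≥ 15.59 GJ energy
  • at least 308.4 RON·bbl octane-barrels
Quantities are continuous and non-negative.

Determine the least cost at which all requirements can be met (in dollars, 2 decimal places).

$176.59

Let x1 = barrels of light naphtha, x2 = barrels of butane, x3 = barrels of MTBE, x4 = barrels of straight-run naphtha, x5 = barrels of isomerate.
Minimise 55.69x1 + 45.32x2 + 73.05x3 + 39.93x4 + 70.19x5 subject to:
  113.5x3 ≥ 113.6   (oxygenate mass)
  5x1 + 4.16x2 + 4.02x3 + 5.13x4 + 4.71x5 ≥ 15.59   (energy)
  71.6x1 + 92.8x2 + 116.7x3 + 67.4x4 + 87.2x5 ≥ 308.4   (octane-barrels)
  x1, x2, x3, x4, x5 ≥ 0.
The optimal basis is {butane, MTBE, straight-run naphtha}; light naphtha, isomerate drop out. Binding constraints: oxygenate mass, energy, octane-barrels.
Optimal quantities: butane = 1.039 barrels, MTBE = 1.001 barrels, straight-run naphtha = 1.412 barrels.
Objective = 45.32·1.039 + 73.05·1.001 + 39.93·1.412 = 176.5917.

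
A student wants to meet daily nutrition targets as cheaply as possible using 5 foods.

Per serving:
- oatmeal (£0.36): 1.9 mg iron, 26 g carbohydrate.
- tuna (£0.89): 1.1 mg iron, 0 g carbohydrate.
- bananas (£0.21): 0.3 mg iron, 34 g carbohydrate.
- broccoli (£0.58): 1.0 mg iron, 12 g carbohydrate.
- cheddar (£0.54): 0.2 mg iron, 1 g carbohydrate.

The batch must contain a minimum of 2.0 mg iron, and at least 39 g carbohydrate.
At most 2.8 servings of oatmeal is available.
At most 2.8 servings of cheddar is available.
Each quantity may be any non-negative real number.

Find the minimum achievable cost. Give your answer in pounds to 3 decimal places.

Let x1 = servings of oatmeal, x2 = servings of tuna, x3 = servings of bananas, x4 = servings of broccoli, x5 = servings of cheddar.
Minimize 0.36x1 + 0.89x2 + 0.21x3 + 0.58x4 + 0.54x5 with:
  1.9x1 + 1.1x2 + 0.3x3 + 1x4 + 0.2x5 ≥ 2   (iron)
  26x1 + 34x3 + 12x4 + 1x5 ≥ 39   (carbohydrate)
  x1 ≤ 2.8
  x5 ≤ 2.8
  x1, x2, x3, x4, x5 ≥ 0.
The minimum-cost mix takes nothing from tuna, broccoli, cheddar — only oatmeal, bananas. There the iron and carbohydrate constraints are tight.
Optimal quantities: oatmeal = 0.9912 servings, bananas = 0.3891 servings.
Total cost: 0.36·0.9912 + 0.21·0.3891 = 0.43854.

£0.439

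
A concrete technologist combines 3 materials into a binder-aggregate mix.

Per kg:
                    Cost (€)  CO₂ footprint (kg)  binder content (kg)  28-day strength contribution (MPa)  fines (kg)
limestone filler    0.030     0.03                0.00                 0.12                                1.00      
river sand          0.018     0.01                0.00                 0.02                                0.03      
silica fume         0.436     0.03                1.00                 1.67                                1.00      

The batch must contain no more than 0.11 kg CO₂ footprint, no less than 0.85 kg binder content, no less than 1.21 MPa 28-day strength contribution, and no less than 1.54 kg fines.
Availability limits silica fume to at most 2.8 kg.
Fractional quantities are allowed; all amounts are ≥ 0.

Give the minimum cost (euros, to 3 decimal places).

Set it up as a linear program. Let x1 = kg of limestone filler, x2 = kg of river sand, x3 = kg of silica fume.
Minimise 0.03x1 + 0.018x2 + 0.436x3 s.t.:
  0.03x1 + 0.01x2 + 0.03x3 ≤ 0.11   (CO₂ footprint)
  1x3 ≥ 0.85   (binder content)
  0.12x1 + 0.02x2 + 1.67x3 ≥ 1.21   (28-day strength contribution)
  1x1 + 0.03x2 + 1x3 ≥ 1.54   (fines)
  x3 ≤ 2.8
  x1, x2, x3 ≥ 0.
The optimal basis is {limestone filler, silica fume}; river sand drops out. There the binder content and fines constraints are tight.
That vertex is x1 = 0.69, x3 = 0.85.
Cost = 0.03·0.69 + 0.436·0.85 = 0.39130.

€0.391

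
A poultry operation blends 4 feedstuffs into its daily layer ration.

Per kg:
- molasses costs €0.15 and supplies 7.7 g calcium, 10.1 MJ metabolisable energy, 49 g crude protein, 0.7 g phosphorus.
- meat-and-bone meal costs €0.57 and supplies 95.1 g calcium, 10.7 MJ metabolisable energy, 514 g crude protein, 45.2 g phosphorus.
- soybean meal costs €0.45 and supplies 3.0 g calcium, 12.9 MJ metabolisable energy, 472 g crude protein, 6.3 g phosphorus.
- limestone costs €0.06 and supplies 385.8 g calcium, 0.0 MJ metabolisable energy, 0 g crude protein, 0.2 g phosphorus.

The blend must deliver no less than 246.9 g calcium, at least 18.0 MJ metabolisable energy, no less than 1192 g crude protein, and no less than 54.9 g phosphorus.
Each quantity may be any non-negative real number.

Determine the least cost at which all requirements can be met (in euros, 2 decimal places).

Let x1 = kg of molasses, x2 = kg of meat-and-bone meal, x3 = kg of soybean meal, x4 = kg of limestone.
min 0.15x1 + 0.57x2 + 0.45x3 + 0.06x4 subject to:
  7.7x1 + 95.1x2 + 3x3 + 385.8x4 ≥ 246.9   (calcium)
  10.1x1 + 10.7x2 + 12.9x3 ≥ 18   (metabolisable energy)
  49x1 + 514x2 + 472x3 ≥ 1192   (crude protein)
  0.7x1 + 45.2x2 + 6.3x3 + 0.2x4 ≥ 54.9   (phosphorus)
  x1, x2, x3, x4 ≥ 0.
The optimal basis is {meat-and-bone meal, soybean meal, limestone}; molasses drops out. There the calcium, crude protein, phosphorus constraints are tight.
Optimal quantities: meat-and-bone meal = 1.015 kg, soybean meal = 1.42 kg, limestone = 0.3787 kg.
Total cost: 0.57·1.015 + 0.45·1.42 + 0.06·0.3787 = 1.2403.

€1.24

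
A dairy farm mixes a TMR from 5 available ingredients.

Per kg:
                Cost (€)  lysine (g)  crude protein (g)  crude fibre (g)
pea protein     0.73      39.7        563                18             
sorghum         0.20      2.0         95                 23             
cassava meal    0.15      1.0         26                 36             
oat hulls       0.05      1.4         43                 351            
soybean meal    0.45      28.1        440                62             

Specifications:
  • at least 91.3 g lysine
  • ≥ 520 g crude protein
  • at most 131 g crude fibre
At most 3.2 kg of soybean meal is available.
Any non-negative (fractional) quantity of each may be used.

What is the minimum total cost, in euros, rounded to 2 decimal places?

€1.56

Let x1 = kg of pea protein, x2 = kg of sorghum, x3 = kg of cassava meal, x4 = kg of oat hulls, x5 = kg of soybean meal.
min 0.73x1 + 0.2x2 + 0.15x3 + 0.05x4 + 0.45x5 subject to:
  39.7x1 + 2x2 + 1x3 + 1.4x4 + 28.1x5 ≥ 91.3   (lysine)
  563x1 + 95x2 + 26x3 + 43x4 + 440x5 ≥ 520   (crude protein)
  18x1 + 23x2 + 36x3 + 351x4 + 62x5 ≤ 131   (crude fibre)
  x5 ≤ 3.2
  x1, x2, x3, x4, x5 ≥ 0.
The minimum-cost mix takes nothing from sorghum, cassava meal, oat hulls — only pea protein, soybean meal. Binding constraints: lysine and crude fibre.
Solving gives x1 = 1.012, x5 = 1.819.
Cost = 0.73·1.012 + 0.45·1.819 = 1.5573.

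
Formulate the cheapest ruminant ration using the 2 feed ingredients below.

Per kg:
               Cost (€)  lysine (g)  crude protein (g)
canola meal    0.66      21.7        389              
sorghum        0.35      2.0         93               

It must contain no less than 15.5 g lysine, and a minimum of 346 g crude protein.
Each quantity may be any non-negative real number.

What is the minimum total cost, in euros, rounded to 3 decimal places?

€0.587

Let x1 = kg of canola meal, x2 = kg of sorghum.
Minimize 0.66x1 + 0.35x2 s.t.:
  21.7x1 + 2x2 ≥ 15.5   (lysine)
  389x1 + 93x2 ≥ 346   (crude protein)
  x1, x2 ≥ 0.
The cheapest feasible vertex uses only canola meal; sorghum is not used. There the crude protein constraint is tight.
Optimal quantities: canola meal = 0.8895 kg.
Total cost: 0.66·0.8895 = 0.58707.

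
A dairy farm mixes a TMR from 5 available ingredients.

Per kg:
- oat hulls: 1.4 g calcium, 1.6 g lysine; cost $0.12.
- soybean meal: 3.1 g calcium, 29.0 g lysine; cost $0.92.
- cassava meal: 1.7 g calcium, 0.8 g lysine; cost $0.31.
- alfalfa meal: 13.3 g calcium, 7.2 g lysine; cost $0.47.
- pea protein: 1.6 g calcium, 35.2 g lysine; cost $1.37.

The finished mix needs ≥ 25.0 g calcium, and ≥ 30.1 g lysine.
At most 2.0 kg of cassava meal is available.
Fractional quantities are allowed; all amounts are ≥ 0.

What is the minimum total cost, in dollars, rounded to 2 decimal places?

$1.37

This is a linear program. Let x1 = kg of oat hulls, x2 = kg of soybean meal, x3 = kg of cassava meal, x4 = kg of alfalfa meal, x5 = kg of pea protein.
min 0.12x1 + 0.92x2 + 0.31x3 + 0.47x4 + 1.37x5 subject to:
  1.4x1 + 3.1x2 + 1.7x3 + 13.3x4 + 1.6x5 ≥ 25   (calcium)
  1.6x1 + 29x2 + 0.8x3 + 7.2x4 + 35.2x5 ≥ 30.1   (lysine)
  x3 ≤ 2
  x1, x2, x3, x4, x5 ≥ 0.
The optimal basis is {soybean meal, alfalfa meal}; oat hulls, cassava meal, pea protein drop out. Binding constraints: calcium and lysine.
That vertex is x2 = 0.6063, x4 = 1.738.
Total cost: 0.92·0.6063 + 0.47·1.738 = 1.3747.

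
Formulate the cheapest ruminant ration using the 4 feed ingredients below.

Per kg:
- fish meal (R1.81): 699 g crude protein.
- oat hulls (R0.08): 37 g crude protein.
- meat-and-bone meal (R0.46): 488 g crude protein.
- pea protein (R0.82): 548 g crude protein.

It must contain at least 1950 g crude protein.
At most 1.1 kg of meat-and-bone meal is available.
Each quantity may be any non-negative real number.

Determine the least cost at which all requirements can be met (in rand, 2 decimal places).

R2.62

Let x1 = kg of fish meal, x2 = kg of oat hulls, x3 = kg of meat-and-bone meal, x4 = kg of pea protein.
Minimize 1.81x1 + 0.08x2 + 0.46x3 + 0.82x4 s.t.:
  699x1 + 37x2 + 488x3 + 548x4 ≥ 1950   (crude protein)
  x3 ≤ 1.1
  x1, x2, x3, x4 ≥ 0.
The minimum-cost mix takes nothing from fish meal, oat hulls — only meat-and-bone meal, pea protein. Binding constraints: crude protein and the meat-and-bone meal cap.
Solving gives x3 = 1.1, x4 = 2.579.
Cost = 0.46·1.1 + 0.82·2.579 = 2.6208.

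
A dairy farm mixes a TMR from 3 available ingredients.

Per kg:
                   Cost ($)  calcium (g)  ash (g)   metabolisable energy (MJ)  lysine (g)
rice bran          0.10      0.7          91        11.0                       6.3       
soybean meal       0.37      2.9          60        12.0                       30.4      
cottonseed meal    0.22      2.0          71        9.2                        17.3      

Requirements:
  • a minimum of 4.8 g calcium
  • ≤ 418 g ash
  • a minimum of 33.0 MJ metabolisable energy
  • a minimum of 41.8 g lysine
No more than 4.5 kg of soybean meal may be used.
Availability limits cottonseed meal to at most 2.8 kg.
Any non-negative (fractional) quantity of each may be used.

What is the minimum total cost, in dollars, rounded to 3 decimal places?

Let x1 = kg of rice bran, x2 = kg of soybean meal, x3 = kg of cottonseed meal.
min 0.1x1 + 0.37x2 + 0.22x3 subject to:
  0.7x1 + 2.9x2 + 2x3 ≥ 4.8   (calcium)
  91x1 + 60x2 + 71x3 ≤ 418   (ash)
  11x1 + 12x2 + 9.2x3 ≥ 33   (metabolisable energy)
  6.3x1 + 30.4x2 + 17.3x3 ≥ 41.8   (lysine)
  x2 ≤ 4.5
  x3 ≤ 2.8
  x1, x2, x3 ≥ 0.
The optimal basis is {rice bran, cottonseed meal}; soybean meal drops out. The calcium and metabolisable energy requirements are met with equality.
That vertex is x1 = 1.404, x3 = 1.909.
Hence cost = 0.1·1.404 + 0.22·1.909 = $0.56038.

$0.560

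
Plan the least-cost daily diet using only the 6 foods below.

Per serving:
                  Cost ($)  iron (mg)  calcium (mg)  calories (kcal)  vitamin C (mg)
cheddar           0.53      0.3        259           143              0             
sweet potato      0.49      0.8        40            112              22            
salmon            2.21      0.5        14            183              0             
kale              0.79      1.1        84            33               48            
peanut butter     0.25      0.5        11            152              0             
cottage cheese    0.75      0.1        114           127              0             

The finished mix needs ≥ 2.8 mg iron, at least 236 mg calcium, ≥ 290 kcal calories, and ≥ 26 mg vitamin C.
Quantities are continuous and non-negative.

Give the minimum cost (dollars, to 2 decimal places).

Treat it as an LP. Let x1 = servings of cheddar, x2 = servings of sweet potato, x3 = servings of salmon, x4 = servings of kale, x5 = servings of peanut butter, x6 = servings of cottage cheese.
min 0.53x1 + 0.49x2 + 2.21x3 + 0.79x4 + 0.25x5 + 0.75x6 subject to:
  0.3x1 + 0.8x2 + 0.5x3 + 1.1x4 + 0.5x5 + 0.1x6 ≥ 2.8   (iron)
  259x1 + 40x2 + 14x3 + 84x4 + 11x5 + 114x6 ≥ 236   (calcium)
  143x1 + 112x2 + 183x3 + 33x4 + 152x5 + 127x6 ≥ 290   (calories)
  22x2 + 48x4 ≥ 26   (vitamin C)
  x1, x2, x3, x4, x5, x6 ≥ 0.
The minimum-cost mix takes nothing from salmon, kale, cottage cheese — only cheddar, sweet potato, peanut butter. There the iron, calcium, vitamin C constraints are tight.
So cheddar = 0.5861 servings, sweet potato = 1.182 servings, peanut butter = 3.357 servings.
Hence cost = 0.53·0.5861 + 0.49·1.182 + 0.25·3.357 = $1.7291.

$1.73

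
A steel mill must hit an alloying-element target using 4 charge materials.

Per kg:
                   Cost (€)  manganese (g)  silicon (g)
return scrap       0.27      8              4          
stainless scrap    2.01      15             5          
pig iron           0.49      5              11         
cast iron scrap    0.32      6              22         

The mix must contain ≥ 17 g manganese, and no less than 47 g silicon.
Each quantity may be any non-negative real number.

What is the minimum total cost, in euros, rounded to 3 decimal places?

Let x1 = kg of return scrap, x2 = kg of stainless scrap, x3 = kg of pig iron, x4 = kg of cast iron scrap.
Minimise 0.27x1 + 2.01x2 + 0.49x3 + 0.32x4 with:
  8x1 + 15x2 + 5x3 + 6x4 ≥ 17   (manganese)
  4x1 + 5x2 + 11x3 + 22x4 ≥ 47   (silicon)
  x1, x2, x3, x4 ≥ 0.
The minimum-cost mix takes nothing from stainless scrap, pig iron — only return scrap, cast iron scrap. There the manganese and silicon constraints are tight.
Solving gives x1 = 0.6053, x4 = 2.026.
Total cost: 0.27·0.6053 + 0.32·2.026 = 0.81175.

€0.812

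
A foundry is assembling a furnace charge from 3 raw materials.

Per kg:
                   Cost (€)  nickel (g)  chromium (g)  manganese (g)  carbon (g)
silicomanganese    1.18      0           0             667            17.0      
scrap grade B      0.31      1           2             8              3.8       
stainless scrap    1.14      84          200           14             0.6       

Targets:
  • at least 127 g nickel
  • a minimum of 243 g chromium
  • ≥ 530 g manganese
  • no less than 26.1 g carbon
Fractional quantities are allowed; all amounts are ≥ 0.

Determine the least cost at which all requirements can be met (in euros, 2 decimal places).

Let x1 = kg of silicomanganese, x2 = kg of scrap grade B, x3 = kg of stainless scrap.
Minimise 1.18x1 + 0.31x2 + 1.14x3 with:
  1x2 + 84x3 ≥ 127   (nickel)
  2x2 + 200x3 ≥ 243   (chromium)
  667x1 + 8x2 + 14x3 ≥ 530   (manganese)
  17x1 + 3.8x2 + 0.6x3 ≥ 26.1   (carbon)
  x1, x2, x3 ≥ 0.
At the optimum only silicomanganese, stainless scrap are positive (scrap grade B = 0). The nickel and carbon requirements are met with equality.
Solving gives x1 = 1.482, x3 = 1.512.
Hence cost = 1.18·1.482 + 1.14·1.512 = €3.4724.

€3.47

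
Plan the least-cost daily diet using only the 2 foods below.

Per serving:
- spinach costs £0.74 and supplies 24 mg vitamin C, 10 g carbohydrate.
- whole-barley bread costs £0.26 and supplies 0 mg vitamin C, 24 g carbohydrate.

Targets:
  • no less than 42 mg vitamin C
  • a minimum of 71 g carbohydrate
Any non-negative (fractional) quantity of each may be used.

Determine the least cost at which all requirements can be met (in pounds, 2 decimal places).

£1.87

Treat it as an LP. Let x1 = servings of spinach, x2 = servings of whole-barley bread.
Minimise 0.74x1 + 0.26x2 with:
  24x1 ≥ 42   (vitamin C)
  10x1 + 24x2 ≥ 71   (carbohydrate)
  x1, x2 ≥ 0.
Both inputs are positive at the optimum. Binding constraints: vitamin C and carbohydrate.
Solving gives x1 = 1.75, x2 = 2.229.
Objective = 0.74·1.75 + 0.26·2.229 = 1.8745.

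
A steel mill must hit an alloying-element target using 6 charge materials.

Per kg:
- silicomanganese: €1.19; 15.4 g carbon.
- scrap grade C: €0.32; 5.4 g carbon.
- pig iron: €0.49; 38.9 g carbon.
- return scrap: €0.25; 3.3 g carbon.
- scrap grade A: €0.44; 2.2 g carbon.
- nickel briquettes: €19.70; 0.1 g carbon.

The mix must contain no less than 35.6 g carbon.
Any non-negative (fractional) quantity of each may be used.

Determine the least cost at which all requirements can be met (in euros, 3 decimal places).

Let x1 = kg of silicomanganese, x2 = kg of scrap grade C, x3 = kg of pig iron, x4 = kg of return scrap, x5 = kg of scrap grade A, x6 = kg of nickel briquettes.
min 1.19x1 + 0.32x2 + 0.49x3 + 0.25x4 + 0.44x5 + 19.7x6 subject to:
  15.4x1 + 5.4x2 + 38.9x3 + 3.3x4 + 2.2x5 + 0.1x6 ≥ 35.6   (carbon)
  x1, x2, x3, x4, x5, x6 ≥ 0.
The cheapest feasible vertex uses only pig iron; silicomanganese, scrap grade C, return scrap, scrap grade A, nickel briquettes are not used. The carbon requirement is met with equality.
Optimal quantities: pig iron = 0.9152 kg.
Total cost: 0.49·0.9152 = 0.44845.

€0.448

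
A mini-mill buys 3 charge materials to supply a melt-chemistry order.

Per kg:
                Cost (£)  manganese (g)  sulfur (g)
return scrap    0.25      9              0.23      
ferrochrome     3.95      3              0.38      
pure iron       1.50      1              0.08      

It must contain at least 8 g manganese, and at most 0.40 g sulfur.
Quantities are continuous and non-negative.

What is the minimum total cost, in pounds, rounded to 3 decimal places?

Treat it as an LP. Let x1 = kg of return scrap, x2 = kg of ferrochrome, x3 = kg of pure iron.
Minimize 0.25x1 + 3.95x2 + 1.5x3 s.t.:
  9x1 + 3x2 + 1x3 ≥ 8   (manganese)
  0.23x1 + 0.38x2 + 0.08x3 ≤ 0.4   (sulfur)
  x1, x2, x3 ≥ 0.
At the optimum only return scrap is positive (ferrochrome, pure iron = 0). There the manganese constraint is tight.
That vertex is x1 = 0.8889.
Total cost: 0.25·0.8889 = 0.22223.

£0.222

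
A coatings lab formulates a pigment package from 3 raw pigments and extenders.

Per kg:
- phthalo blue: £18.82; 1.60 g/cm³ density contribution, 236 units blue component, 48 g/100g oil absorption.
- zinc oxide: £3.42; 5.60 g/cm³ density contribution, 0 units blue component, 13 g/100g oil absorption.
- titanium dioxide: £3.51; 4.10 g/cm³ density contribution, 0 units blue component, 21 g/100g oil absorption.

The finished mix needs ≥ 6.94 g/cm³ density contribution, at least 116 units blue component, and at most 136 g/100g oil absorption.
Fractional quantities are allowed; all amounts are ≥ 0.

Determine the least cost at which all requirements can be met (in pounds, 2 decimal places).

£13.01

This is a linear program. Let x1 = kg of phthalo blue, x2 = kg of zinc oxide, x3 = kg of titanium dioxide.
min 18.82x1 + 3.42x2 + 3.51x3 s.t.:
  1.6x1 + 5.6x2 + 4.1x3 ≥ 6.94   (density contribution)
  236x1 ≥ 116   (blue component)
  48x1 + 13x2 + 21x3 ≤ 136   (oil absorption)
  x1, x2, x3 ≥ 0.
The minimum-cost mix takes nothing from titanium dioxide — only phthalo blue, zinc oxide. Binding constraints: density contribution and blue component.
Optimal quantities: phthalo blue = 0.4915 kg, zinc oxide = 1.099 kg.
Total cost: 18.82·0.4915 + 3.42·1.099 = 13.0086.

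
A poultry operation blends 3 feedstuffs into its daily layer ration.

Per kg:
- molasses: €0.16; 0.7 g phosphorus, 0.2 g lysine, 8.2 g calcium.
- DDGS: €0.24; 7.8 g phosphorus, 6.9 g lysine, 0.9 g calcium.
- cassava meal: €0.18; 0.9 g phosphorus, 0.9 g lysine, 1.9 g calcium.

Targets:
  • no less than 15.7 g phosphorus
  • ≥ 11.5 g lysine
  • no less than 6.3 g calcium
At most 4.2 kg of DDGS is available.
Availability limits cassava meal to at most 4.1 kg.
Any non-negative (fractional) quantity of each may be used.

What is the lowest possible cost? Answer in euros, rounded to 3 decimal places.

Let x1 = kg of molasses, x2 = kg of DDGS, x3 = kg of cassava meal.
Minimize 0.16x1 + 0.24x2 + 0.18x3 s.t.:
  0.7x1 + 7.8x2 + 0.9x3 ≥ 15.7   (phosphorus)
  0.2x1 + 6.9x2 + 0.9x3 ≥ 11.5   (lysine)
  8.2x1 + 0.9x2 + 1.9x3 ≥ 6.3   (calcium)
  x2 ≤ 4.2
  x3 ≤ 4.1
  x1, x2, x3 ≥ 0.
The minimum-cost mix takes nothing from cassava meal — only molasses, DDGS. Binding constraints: phosphorus and calcium.
So molasses = 0.5528 kg, DDGS = 1.963 kg.
Cost = 0.16·0.5528 + 0.24·1.963 = 0.55957.

€0.560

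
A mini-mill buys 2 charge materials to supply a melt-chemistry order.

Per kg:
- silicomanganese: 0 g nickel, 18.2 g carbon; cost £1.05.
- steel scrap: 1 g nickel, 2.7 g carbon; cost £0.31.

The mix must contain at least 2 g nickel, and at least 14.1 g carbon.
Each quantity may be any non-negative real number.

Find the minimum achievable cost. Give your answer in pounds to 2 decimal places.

£1.12

Let x1 = kg of silicomanganese, x2 = kg of steel scrap.
min 1.05x1 + 0.31x2 s.t.:
  1x2 ≥ 2   (nickel)
  18.2x1 + 2.7x2 ≥ 14.1   (carbon)
  x1, x2 ≥ 0.
Both inputs are positive at the optimum. Binding constraints: nickel and carbon.
So silicomanganese = 0.478 kg, steel scrap = 2 kg.
Objective = 1.05·0.478 + 0.31·2 = 1.1219.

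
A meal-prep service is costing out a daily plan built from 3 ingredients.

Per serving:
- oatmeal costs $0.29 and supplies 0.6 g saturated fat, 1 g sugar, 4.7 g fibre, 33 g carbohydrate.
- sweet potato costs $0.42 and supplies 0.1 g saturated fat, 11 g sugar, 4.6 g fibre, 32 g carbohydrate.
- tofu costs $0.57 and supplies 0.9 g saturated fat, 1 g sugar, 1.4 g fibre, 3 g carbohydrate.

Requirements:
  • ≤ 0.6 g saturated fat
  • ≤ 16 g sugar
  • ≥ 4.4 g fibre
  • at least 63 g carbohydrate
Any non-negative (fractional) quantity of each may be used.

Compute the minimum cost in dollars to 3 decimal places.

$0.711

Let x1 = servings of oatmeal, x2 = servings of sweet potato, x3 = servings of tofu.
min 0.29x1 + 0.42x2 + 0.57x3 subject to:
  0.6x1 + 0.1x2 + 0.9x3 ≤ 0.6   (saturated fat)
  1x1 + 11x2 + 1x3 ≤ 16   (sugar)
  4.7x1 + 4.6x2 + 1.4x3 ≥ 4.4   (fibre)
  33x1 + 32x2 + 3x3 ≥ 63   (carbohydrate)
  x1, x2, x3 ≥ 0.
The cheapest feasible vertex uses only oatmeal, sweet potato; tofu is not used. Binding constraints: saturated fat and carbohydrate.
That vertex is x1 = 0.8113, x2 = 1.132.
Cost = 0.29·0.8113 + 0.42·1.132 = 0.71072.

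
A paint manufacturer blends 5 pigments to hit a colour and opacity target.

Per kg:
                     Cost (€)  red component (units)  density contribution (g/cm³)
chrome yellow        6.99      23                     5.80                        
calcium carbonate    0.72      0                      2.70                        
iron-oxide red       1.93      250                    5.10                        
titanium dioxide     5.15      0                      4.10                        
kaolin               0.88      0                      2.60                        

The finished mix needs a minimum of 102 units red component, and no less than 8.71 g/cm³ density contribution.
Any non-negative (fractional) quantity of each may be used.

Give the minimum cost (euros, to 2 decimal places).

€2.56

This is a linear program. Let x1 = kg of chrome yellow, x2 = kg of calcium carbonate, x3 = kg of iron-oxide red, x4 = kg of titanium dioxide, x5 = kg of kaolin.
min 6.99x1 + 0.72x2 + 1.93x3 + 5.15x4 + 0.88x5 with:
  23x1 + 250x3 ≥ 102   (red component)
  5.8x1 + 2.7x2 + 5.1x3 + 4.1x4 + 2.6x5 ≥ 8.71   (density contribution)
  x1, x2, x3, x4, x5 ≥ 0.
The optimal basis is {calcium carbonate, iron-oxide red}; chrome yellow, titanium dioxide, kaolin drop out. Binding constraints: red component and density contribution.
So calcium carbonate = 2.455 kg, iron-oxide red = 0.408 kg.
Total cost: 0.72·2.455 + 1.93·0.408 = 2.55504.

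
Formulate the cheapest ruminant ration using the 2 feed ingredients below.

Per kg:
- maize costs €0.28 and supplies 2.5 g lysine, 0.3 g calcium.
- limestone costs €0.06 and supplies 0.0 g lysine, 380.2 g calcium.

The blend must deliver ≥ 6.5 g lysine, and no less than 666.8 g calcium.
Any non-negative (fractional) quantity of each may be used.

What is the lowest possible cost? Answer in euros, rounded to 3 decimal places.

This is a linear program. Let x1 = kg of maize, x2 = kg of limestone.
Minimise 0.28x1 + 0.06x2 s.t.:
  2.5x1 ≥ 6.5   (lysine)
  0.3x1 + 380.2x2 ≥ 666.8   (calcium)
  x1, x2 ≥ 0.
Both inputs are positive at the optimum. The lysine and calcium requirements are met with equality.
That vertex is x1 = 2.6, x2 = 1.752.
Objective = 0.28·2.6 + 0.06·1.752 = 0.83312.

€0.833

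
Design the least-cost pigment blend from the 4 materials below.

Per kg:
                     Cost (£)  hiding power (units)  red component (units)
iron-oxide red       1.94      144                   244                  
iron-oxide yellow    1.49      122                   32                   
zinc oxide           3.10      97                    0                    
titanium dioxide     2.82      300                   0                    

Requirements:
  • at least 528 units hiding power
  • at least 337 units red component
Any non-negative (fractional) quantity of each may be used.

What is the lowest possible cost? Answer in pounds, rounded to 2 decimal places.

This is a linear program. Let x1 = kg of iron-oxide red, x2 = kg of iron-oxide yellow, x3 = kg of zinc oxide, x4 = kg of titanium dioxide.
Minimize 1.94x1 + 1.49x2 + 3.1x3 + 2.82x4 subject to:
  144x1 + 122x2 + 97x3 + 300x4 ≥ 528   (hiding power)
  244x1 + 32x2 ≥ 337   (red component)
  x1, x2, x3, x4 ≥ 0.
The cheapest feasible vertex uses only iron-oxide red, titanium dioxide; iron-oxide yellow, zinc oxide are not used. There the hiding power and red component constraints are tight.
Solving gives x1 = 1.381, x4 = 1.097.
Hence cost = 1.94·1.381 + 2.82·1.097 = £5.7727.

£5.77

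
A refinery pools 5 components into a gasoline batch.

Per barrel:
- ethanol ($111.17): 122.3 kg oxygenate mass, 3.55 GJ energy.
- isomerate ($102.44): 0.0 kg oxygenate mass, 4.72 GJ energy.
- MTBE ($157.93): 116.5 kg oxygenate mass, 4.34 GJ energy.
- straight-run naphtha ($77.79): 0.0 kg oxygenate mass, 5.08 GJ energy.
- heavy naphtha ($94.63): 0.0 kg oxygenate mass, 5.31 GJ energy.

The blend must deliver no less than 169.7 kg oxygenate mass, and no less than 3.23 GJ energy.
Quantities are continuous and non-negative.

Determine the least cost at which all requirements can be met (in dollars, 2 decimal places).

$154.26

Set it up as a linear program. Let x1 = barrels of ethanol, x2 = barrels of isomerate, x3 = barrels of MTBE, x4 = barrels of straight-run naphtha, x5 = barrels of heavy naphtha.
Minimise 111.17x1 + 102.44x2 + 157.93x3 + 77.79x4 + 94.63x5 with:
  122.3x1 + 116.5x3 ≥ 169.7   (oxygenate mass)
  3.55x1 + 4.72x2 + 4.34x3 + 5.08x4 + 5.31x5 ≥ 3.23   (energy)
  x1, x2, x3, x4, x5 ≥ 0.
The optimal basis is {ethanol}; isomerate, MTBE, straight-run naphtha, heavy naphtha drop out. The oxygenate mass requirement is met with equality.
Solving gives x1 = 1.3876.
Hence cost = 111.17·1.3876 = $154.2595.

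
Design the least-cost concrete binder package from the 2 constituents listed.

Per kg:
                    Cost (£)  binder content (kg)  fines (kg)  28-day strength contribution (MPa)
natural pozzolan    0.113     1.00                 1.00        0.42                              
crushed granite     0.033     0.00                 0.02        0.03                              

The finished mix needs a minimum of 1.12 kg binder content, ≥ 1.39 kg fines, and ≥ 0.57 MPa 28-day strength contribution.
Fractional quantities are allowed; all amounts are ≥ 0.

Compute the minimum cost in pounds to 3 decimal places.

£0.157

This is a linear program. Let x1 = kg of natural pozzolan, x2 = kg of crushed granite.
Minimize 0.113x1 + 0.033x2 with:
  1x1 ≥ 1.12   (binder content)
  1x1 + 0.02x2 ≥ 1.39   (fines)
  0.42x1 + 0.03x2 ≥ 0.57   (28-day strength contribution)
  x1, x2 ≥ 0.
At the optimum only natural pozzolan is positive (crushed granite = 0). The fines requirement is met with equality.
So natural pozzolan = 1.39 kg.
Objective = 0.113·1.39 = 0.15707.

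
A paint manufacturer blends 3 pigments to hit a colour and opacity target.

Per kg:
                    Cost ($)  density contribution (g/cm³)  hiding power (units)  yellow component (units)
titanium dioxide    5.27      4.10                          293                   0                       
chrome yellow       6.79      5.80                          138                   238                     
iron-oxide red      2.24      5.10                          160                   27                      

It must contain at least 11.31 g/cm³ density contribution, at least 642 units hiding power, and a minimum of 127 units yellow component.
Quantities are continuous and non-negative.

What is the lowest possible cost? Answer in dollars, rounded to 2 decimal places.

This is a linear program. Let x1 = kg of titanium dioxide, x2 = kg of chrome yellow, x3 = kg of iron-oxide red.
Minimize 5.27x1 + 6.79x2 + 2.24x3 s.t.:
  4.1x1 + 5.8x2 + 5.1x3 ≥ 11.31   (density contribution)
  293x1 + 138x2 + 160x3 ≥ 642   (hiding power)
  238x2 + 27x3 ≥ 127   (yellow component)
  x1, x2, x3 ≥ 0.
At the optimum only chrome yellow, iron-oxide red are positive (titanium dioxide = 0). There the hiding power and yellow component constraints are tight.
That vertex is x2 = 0.08692, x3 = 3.938.
Hence cost = 6.79·0.08692 + 2.24·3.938 = $9.4113.

$9.41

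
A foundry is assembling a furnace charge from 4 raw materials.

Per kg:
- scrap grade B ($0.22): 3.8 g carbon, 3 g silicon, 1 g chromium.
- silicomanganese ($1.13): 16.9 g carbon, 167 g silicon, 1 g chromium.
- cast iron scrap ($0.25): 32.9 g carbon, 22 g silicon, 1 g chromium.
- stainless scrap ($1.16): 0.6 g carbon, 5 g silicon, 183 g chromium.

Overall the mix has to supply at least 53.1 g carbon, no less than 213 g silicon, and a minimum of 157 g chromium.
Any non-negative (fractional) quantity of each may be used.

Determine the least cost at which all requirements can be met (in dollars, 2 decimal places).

Treat it as an LP. Let x1 = kg of scrap grade B, x2 = kg of silicomanganese, x3 = kg of cast iron scrap, x4 = kg of stainless scrap.
min 0.22x1 + 1.13x2 + 0.25x3 + 1.16x4 s.t.:
  3.8x1 + 16.9x2 + 32.9x3 + 0.6x4 ≥ 53.1   (carbon)
  3x1 + 167x2 + 22x3 + 5x4 ≥ 213   (silicon)
  1x1 + 1x2 + 1x3 + 183x4 ≥ 157   (chromium)
  x1, x2, x3, x4 ≥ 0.
At the optimum only silicomanganese, cast iron scrap, stainless scrap are positive (scrap grade B = 0). There the carbon, silicon, chromium constraints are tight.
So silicomanganese = 1.115 kg, cast iron scrap = 1.026 kg, stainless scrap = 0.8462 kg.
Hence cost = 1.13·1.115 + 0.25·1.026 + 1.16·0.8462 = $2.4980.

$2.50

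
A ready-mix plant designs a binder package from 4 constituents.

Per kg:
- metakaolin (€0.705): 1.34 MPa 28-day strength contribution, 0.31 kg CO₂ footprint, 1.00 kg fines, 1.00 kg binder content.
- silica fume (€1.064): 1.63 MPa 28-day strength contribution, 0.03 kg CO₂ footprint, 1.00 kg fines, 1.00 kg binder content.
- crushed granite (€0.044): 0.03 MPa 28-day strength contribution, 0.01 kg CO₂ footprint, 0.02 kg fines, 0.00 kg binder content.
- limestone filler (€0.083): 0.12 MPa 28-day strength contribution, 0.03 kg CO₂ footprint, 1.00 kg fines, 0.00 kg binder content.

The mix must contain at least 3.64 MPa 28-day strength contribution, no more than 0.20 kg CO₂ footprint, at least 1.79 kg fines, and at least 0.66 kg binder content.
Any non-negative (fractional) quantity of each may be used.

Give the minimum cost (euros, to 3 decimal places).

€2.297

This is a linear program. Let x1 = kg of metakaolin, x2 = kg of silica fume, x3 = kg of crushed granite, x4 = kg of limestone filler.
Minimize 0.705x1 + 1.064x2 + 0.044x3 + 0.083x4 subject to:
  1.34x1 + 1.63x2 + 0.03x3 + 0.12x4 ≥ 3.64   (28-day strength contribution)
  0.31x1 + 0.03x2 + 0.01x3 + 0.03x4 ≤ 0.2   (CO₂ footprint)
  1x1 + 1x2 + 0.02x3 + 1x4 ≥ 1.79   (fines)
  1x1 + 1x2 ≥ 0.66   (binder content)
  x1, x2, x3, x4 ≥ 0.
The optimal basis is {metakaolin, silica fume}; crushed granite, limestone filler drop out. The 28-day strength contribution and CO₂ footprint requirements are met with equality.
That vertex is x1 = 0.4661, x2 = 1.85.
Cost = 0.705·0.4661 + 1.064·1.85 = 2.29700.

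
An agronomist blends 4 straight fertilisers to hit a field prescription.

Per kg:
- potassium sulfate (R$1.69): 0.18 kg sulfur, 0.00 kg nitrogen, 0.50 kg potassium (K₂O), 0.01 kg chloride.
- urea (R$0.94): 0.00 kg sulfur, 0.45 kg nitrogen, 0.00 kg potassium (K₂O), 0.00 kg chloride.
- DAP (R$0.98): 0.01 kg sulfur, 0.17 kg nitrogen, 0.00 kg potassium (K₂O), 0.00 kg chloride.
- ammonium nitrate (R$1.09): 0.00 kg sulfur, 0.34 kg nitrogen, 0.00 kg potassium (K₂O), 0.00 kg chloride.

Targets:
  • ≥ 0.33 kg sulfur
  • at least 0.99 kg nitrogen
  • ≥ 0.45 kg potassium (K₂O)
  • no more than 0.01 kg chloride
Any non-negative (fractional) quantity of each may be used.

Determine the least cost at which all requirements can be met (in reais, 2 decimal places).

R$16.39

Let x1 = kg of potassium sulfate, x2 = kg of urea, x3 = kg of DAP, x4 = kg of ammonium nitrate.
Minimise 1.69x1 + 0.94x2 + 0.98x3 + 1.09x4 with:
  0.18x1 + 0.01x3 ≥ 0.33   (sulfur)
  0.45x2 + 0.17x3 + 0.34x4 ≥ 0.99   (nitrogen)
  0.5x1 ≥ 0.45   (potassium (K₂O))
  0.01x1 ≤ 0.01   (chloride)
  x1, x2, x3, x4 ≥ 0.
The cheapest feasible vertex uses only potassium sulfate, DAP; urea, ammonium nitrate are not used. There the sulfur and chloride constraints are tight.
That vertex is x1 = 1, x3 = 15.
Objective = 1.69·1 + 0.98·15 = 16.3900.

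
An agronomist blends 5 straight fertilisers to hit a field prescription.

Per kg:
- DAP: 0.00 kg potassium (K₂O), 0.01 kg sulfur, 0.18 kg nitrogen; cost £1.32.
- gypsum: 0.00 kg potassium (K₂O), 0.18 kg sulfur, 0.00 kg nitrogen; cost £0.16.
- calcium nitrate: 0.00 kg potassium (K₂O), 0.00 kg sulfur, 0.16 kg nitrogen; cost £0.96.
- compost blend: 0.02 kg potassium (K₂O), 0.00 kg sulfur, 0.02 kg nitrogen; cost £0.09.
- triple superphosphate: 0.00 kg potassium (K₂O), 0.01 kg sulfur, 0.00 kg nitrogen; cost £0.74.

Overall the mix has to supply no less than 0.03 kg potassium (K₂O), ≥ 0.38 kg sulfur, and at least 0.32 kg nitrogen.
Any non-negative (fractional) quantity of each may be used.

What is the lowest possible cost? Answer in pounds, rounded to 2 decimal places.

£1.78

Let x1 = kg of DAP, x2 = kg of gypsum, x3 = kg of calcium nitrate, x4 = kg of compost blend, x5 = kg of triple superphosphate.
Minimise 1.32x1 + 0.16x2 + 0.96x3 + 0.09x4 + 0.74x5 subject to:
  0.02x4 ≥ 0.03   (potassium (K₂O))
  0.01x1 + 0.18x2 + 0.01x5 ≥ 0.38   (sulfur)
  0.18x1 + 0.16x3 + 0.02x4 ≥ 0.32   (nitrogen)
  x1, x2, x3, x4, x5 ≥ 0.
The cheapest feasible vertex uses only gypsum, compost blend; DAP, calcium nitrate, triple superphosphate are not used. Binding constraints: sulfur and nitrogen.
Solving gives x2 = 2.111, x4 = 16.
Objective = 0.16·2.111 + 0.09·16 = 1.7778.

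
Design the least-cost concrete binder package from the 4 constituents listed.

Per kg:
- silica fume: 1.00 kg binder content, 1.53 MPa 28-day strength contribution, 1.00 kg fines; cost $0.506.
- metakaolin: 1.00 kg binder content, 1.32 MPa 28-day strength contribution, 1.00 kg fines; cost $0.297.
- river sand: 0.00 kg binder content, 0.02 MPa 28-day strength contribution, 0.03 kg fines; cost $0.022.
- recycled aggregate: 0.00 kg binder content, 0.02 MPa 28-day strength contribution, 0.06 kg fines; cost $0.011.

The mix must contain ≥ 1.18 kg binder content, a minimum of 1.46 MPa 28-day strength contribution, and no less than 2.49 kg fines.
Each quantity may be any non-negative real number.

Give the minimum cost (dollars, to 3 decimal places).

Let x1 = kg of silica fume, x2 = kg of metakaolin, x3 = kg of river sand, x4 = kg of recycled aggregate.
Minimise 0.506x1 + 0.297x2 + 0.022x3 + 0.011x4 with:
  1x1 + 1x2 ≥ 1.18   (binder content)
  1.53x1 + 1.32x2 + 0.02x3 + 0.02x4 ≥ 1.46   (28-day strength contribution)
  1x1 + 1x2 + 0.03x3 + 0.06x4 ≥ 2.49   (fines)
  x1, x2, x3, x4 ≥ 0.
The optimal basis is {metakaolin, recycled aggregate}; silica fume, river sand drop out. There the binder content and fines constraints are tight.
Optimal quantities: metakaolin = 1.18 kg, recycled aggregate = 21.83 kg.
Objective = 0.297·1.18 + 0.011·21.83 = 0.59059.

$0.591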